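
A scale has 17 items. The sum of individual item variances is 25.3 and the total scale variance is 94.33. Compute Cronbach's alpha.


alpha = (k/(k-1)) * (1 - sum(si^2)/s_total^2)
= (17/16) * (1 - 25.3/94.33)
alpha = 0.7775

0.7775


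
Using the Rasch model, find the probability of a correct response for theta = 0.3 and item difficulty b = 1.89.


theta - b = 0.3 - 1.89 = -1.59
exp(-(theta - b)) = exp(1.59) = 4.9037
P = 1 / (1 + 4.9037)
P = 0.1694

0.1694


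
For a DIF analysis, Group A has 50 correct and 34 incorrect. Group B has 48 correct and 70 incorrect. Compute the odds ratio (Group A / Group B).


Odds_A = 50/34 = 1.4706
Odds_B = 48/70 = 0.6857
OR = Odds_A / Odds_B = 1.4706 / 0.6857
Exactly, OR = (50 * 70) / (34 * 48) = 3500 / 1632
OR = 2.1446

2.1446


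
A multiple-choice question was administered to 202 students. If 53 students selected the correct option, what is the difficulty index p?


Item difficulty p = number correct / total examinees
p = 53 / 202
p = 0.2624

0.2624


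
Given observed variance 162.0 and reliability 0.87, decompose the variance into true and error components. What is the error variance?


var_true = rxx * var_obs = 0.87 * 162.0 = 140.94
var_error = var_obs - var_true
var_error = 162.0 - 140.94
var_error = 21.06

21.06


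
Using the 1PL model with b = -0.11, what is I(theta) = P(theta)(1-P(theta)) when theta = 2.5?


P = 1/(1+exp(-(2.5--0.11))) = 0.9315
I = P*(1-P) = 0.9315 * 0.0685
I = 0.0638

0.0638


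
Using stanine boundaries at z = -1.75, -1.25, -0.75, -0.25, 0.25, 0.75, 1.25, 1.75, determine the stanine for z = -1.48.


Stanine boundaries: [-1.75, -1.25, -0.75, -0.25, 0.25, 0.75, 1.25, 1.75]
z = -1.48
Check each boundary:
  z >= -1.75 -> could be stanine 2
  z < -1.25
  z < -0.75
  z < -0.25
  z < 0.25
  z < 0.75
  z < 1.25
  z < 1.75
Highest qualifying boundary gives stanine = 2

2


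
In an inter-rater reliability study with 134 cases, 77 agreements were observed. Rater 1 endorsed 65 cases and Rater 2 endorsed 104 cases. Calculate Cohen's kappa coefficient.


P_o = 77/134 = 0.574627
P_e = (65*104 + 69*30) / 17956 = 0.491758
kappa = (P_o - P_e) / (1 - P_e)
kappa = (0.574627 - 0.491758) / (1 - 0.491758)
kappa = 0.1631

0.1631


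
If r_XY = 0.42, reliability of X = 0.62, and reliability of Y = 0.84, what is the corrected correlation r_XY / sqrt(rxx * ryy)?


r_corrected = rxy / sqrt(rxx * ryy)
= 0.42 / sqrt(0.62 * 0.84)
= 0.42 / sqrt(0.5208)
= 0.42 / 0.721665
r_corrected = 0.582

0.582


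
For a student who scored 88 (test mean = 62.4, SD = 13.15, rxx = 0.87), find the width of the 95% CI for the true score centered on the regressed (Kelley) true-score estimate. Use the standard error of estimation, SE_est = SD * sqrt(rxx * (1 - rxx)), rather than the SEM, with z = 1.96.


True score estimate = 0.87*88 + 0.13*62.4 = 84.672
SE_est = SD * sqrt(rxx * (1 - rxx)) = 13.15 * sqrt(0.87 * 0.13) = 13.15 * sqrt(0.1131) = 4.42239
CI = T_est +/- z * SE_est, so width = 2 * z * SE_est = 2 * 1.96 * 4.42239
Width = 17.3358

17.3358


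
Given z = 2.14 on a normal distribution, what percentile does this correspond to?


CDF(z) = 0.5 * (1 + erf(z/sqrt(2)))
erf(1.5132) = 0.9676
CDF = 0.9838
Percentile rank = 0.9838 * 100 = 98.38

98.38


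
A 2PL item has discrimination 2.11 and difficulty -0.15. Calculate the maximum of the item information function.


For 2PL, max info at theta = b = -0.15
I_max = a^2 / 4 = 2.11^2 / 4
= 4.4521 / 4
I_max = 1.113

1.113


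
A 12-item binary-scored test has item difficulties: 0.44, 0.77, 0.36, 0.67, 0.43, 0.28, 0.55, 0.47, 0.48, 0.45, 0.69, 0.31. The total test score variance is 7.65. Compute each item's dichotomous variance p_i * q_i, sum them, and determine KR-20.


For each item, compute p_i * q_i:
  Item 1: 0.44 * 0.56 = 0.2464
  Item 2: 0.77 * 0.23 = 0.1771
  Item 3: 0.36 * 0.64 = 0.2304
  Item 4: 0.67 * 0.33 = 0.2211
  Item 5: 0.43 * 0.57 = 0.2451
  Item 6: 0.28 * 0.72 = 0.2016
  Item 7: 0.55 * 0.45 = 0.2475
  Item 8: 0.47 * 0.53 = 0.2491
  Item 9: 0.48 * 0.52 = 0.2496
  Item 10: 0.45 * 0.55 = 0.2475
  Item 11: 0.69 * 0.31 = 0.2139
  Item 12: 0.31 * 0.69 = 0.2139
Sum(p_i * q_i) = 0.2464 + 0.1771 + 0.2304 + 0.2211 + 0.2451 + 0.2016 + 0.2475 + 0.2491 + 0.2496 + 0.2475 + 0.2139 + 0.2139 = 2.7432
KR-20 = (k/(k-1)) * (1 - Sum(p_i*q_i) / Var_total)
= (12/11) * (1 - 2.7432/7.65)
= 1.0909 * 0.6414
KR-20 = 0.6997

0.6997


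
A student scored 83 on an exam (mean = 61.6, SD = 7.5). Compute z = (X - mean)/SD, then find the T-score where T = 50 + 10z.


z = (X - mean) / SD = (83 - 61.6) / 7.5
z = 21.4 / 7.5
z = 2.8533
T-score = T = 50 + 10z
Carry z at full precision (z = 21.4 / 7.5) into the conversion:
T-score = 50 + 10 * (21.4 / 7.5) = 50 + 214 / 7.5
T-score = 50 + 28.5333
T-score = 78.5333

78.5333


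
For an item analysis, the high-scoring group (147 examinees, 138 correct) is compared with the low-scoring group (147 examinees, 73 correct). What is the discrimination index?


p_upper = 138/147 = 0.9388
p_lower = 73/147 = 0.4966
D = 0.9388 - 0.4966 = 0.4422

0.4422


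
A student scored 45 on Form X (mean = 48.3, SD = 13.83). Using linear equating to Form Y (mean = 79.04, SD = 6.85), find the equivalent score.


slope = SD_Y / SD_X = 6.85 / 13.83 ~ 0.4953
intercept = mean_Y - slope * mean_X = 79.04 - (6.85 / 13.83) * 48.3 ~ 55.117
Y = slope * X + intercept. To avoid rounding drift from the rounded slope/intercept, evaluate the equivalent form Y = mean_Y + SD_Y * (X - mean_X) / SD_X at full precision:
Y = 79.04 + 6.85 * (45 - 48.3) / 13.83
Y = 79.04 - 6.85 * 3.3 / 13.83
Y = 79.04 - 22.605 / 13.83
Y = 79.04 - 1.6345
Y = 77.4055

77.4055


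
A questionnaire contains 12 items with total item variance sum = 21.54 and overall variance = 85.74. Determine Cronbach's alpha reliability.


alpha = (k/(k-1)) * (1 - sum(si^2)/s_total^2)
= (12/11) * (1 - 21.54/85.74)
alpha = 0.8168

0.8168


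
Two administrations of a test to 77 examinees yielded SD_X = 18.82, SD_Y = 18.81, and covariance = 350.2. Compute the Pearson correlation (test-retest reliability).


r = cov(X,Y) / (SD_X * SD_Y)
r = 350.2 / (18.82 * 18.81)
r = 350.2 / 354.0042
r = 0.9893

0.9893


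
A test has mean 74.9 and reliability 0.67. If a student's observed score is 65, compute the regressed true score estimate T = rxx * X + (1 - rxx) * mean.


T_est = rxx * X + (1 - rxx) * mean
T_est = 0.67 * 65 + 0.33 * 74.9
T_est = 43.55 + 24.717
T_est = 68.267

68.267


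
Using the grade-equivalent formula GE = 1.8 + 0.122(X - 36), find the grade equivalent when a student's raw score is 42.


raw - median = 42 - 36 = 6
slope * diff = 0.122 * 6 = 0.732
GE = 1.8 + 0.732
GE = 2.532

2.532


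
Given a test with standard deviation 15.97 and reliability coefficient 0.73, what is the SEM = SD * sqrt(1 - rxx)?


SEM = SD * sqrt(1 - rxx)
SEM = 15.97 * sqrt(1 - 0.73)
SEM = 15.97 * sqrt(0.27) = 15.97 * 0.519615
SEM = 8.2983

8.2983


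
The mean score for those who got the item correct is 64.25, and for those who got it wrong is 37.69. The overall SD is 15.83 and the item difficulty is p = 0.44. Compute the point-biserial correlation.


q = 1 - p = 0.56
rpb = ((M1 - M0) / SD) * sqrt(p * q)
rpb = ((64.25 - 37.69) / 15.83) * sqrt(0.44 * 0.56)
rpb = 0.8329

0.8329


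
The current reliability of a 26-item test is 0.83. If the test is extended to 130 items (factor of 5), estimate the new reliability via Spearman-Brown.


r_new = (n * rxx) / (1 + (n-1) * rxx)
r_new = (5 * 0.83) / (1 + 4 * 0.83)
r_new = 4.15 / 4.32
r_new = 0.9606

0.9606


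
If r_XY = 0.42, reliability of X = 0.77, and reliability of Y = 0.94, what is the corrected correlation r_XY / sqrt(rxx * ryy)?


r_corrected = rxy / sqrt(rxx * ryy)
= 0.42 / sqrt(0.77 * 0.94)
= 0.42 / sqrt(0.7238)
= 0.42 / 0.850764
r_corrected = 0.4937

0.4937


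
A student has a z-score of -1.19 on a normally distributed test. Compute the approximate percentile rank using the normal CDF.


CDF(z) = 0.5 * (1 + erf(z/sqrt(2)))
erf(-0.8415) = -0.766
CDF = 0.117
Percentile rank = 0.117 * 100 = 11.7

11.7


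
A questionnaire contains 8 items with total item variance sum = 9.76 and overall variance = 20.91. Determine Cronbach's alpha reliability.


alpha = (k/(k-1)) * (1 - sum(si^2)/s_total^2)
= (8/7) * (1 - 9.76/20.91)
alpha = 0.6094

0.6094


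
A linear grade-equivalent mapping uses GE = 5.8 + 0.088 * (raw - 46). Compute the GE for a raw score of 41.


raw - median = 41 - 46 = -5
slope * diff = 0.088 * -5 = -0.44
GE = 5.8 + -0.44
GE = 5.36

5.36


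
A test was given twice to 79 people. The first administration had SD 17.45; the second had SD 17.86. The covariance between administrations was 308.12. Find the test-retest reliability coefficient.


r = cov(X,Y) / (SD_X * SD_Y)
r = 308.12 / (17.45 * 17.86)
r = 308.12 / 311.657
r = 0.9887

0.9887


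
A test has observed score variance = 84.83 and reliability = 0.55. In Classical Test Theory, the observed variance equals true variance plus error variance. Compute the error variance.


var_true = rxx * var_obs = 0.55 * 84.83 = 46.6565
var_error = var_obs - var_true
var_error = 84.83 - 46.6565
var_error = 38.1735

38.1735


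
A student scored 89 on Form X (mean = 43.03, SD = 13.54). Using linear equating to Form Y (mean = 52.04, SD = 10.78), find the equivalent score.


slope = SD_Y / SD_X = 10.78 / 13.54 ~ 0.7962
intercept = mean_Y - slope * mean_X = 52.04 - (10.78 / 13.54) * 43.03 ~ 17.7813
Y = slope * X + intercept. To avoid rounding drift from the rounded slope/intercept, evaluate the equivalent form Y = mean_Y + SD_Y * (X - mean_X) / SD_X at full precision:
Y = 52.04 + 10.78 * (89 - 43.03) / 13.54
Y = 52.04 + 10.78 * 45.97 / 13.54
Y = 52.04 + 495.5566 / 13.54
Y = 52.04 + 36.5995
Y = 88.6395

88.6395


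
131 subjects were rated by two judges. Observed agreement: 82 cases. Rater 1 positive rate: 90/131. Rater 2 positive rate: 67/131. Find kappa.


P_o = 82/131 = 0.625954
P_e = (90*67 + 41*64) / 17161 = 0.504283
kappa = (P_o - P_e) / (1 - P_e)
kappa = (0.625954 - 0.504283) / (1 - 0.504283)
kappa = 0.2454

0.2454


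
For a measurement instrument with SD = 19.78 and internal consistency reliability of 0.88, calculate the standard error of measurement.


SEM = SD * sqrt(1 - rxx)
SEM = 19.78 * sqrt(1 - 0.88)
SEM = 19.78 * sqrt(0.12) = 19.78 * 0.34641
SEM = 6.852

6.852


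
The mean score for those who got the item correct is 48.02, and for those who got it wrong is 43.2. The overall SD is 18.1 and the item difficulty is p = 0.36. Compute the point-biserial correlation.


q = 1 - p = 0.64
rpb = ((M1 - M0) / SD) * sqrt(p * q)
rpb = ((48.02 - 43.2) / 18.1) * sqrt(0.36 * 0.64)
rpb = 0.1278

0.1278


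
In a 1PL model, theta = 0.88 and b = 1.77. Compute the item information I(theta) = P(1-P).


P = 1/(1+exp(-(0.88-1.77))) = 0.2911
I = P*(1-P) = 0.2911 * 0.7089
I = 0.2064

0.2064


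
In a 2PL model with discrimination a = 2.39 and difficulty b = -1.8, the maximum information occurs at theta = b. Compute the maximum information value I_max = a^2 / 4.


For 2PL, max info at theta = b = -1.8
I_max = a^2 / 4 = 2.39^2 / 4
= 5.7121 / 4
I_max = 1.428

1.428


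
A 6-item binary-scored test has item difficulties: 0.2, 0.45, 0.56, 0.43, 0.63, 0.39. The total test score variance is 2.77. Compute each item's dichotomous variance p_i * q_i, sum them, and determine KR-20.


For each item, compute p_i * q_i:
  Item 1: 0.2 * 0.8 = 0.16
  Item 2: 0.45 * 0.55 = 0.2475
  Item 3: 0.56 * 0.44 = 0.2464
  Item 4: 0.43 * 0.57 = 0.2451
  Item 5: 0.63 * 0.37 = 0.2331
  Item 6: 0.39 * 0.61 = 0.2379
Sum(p_i * q_i) = 0.16 + 0.2475 + 0.2464 + 0.2451 + 0.2331 + 0.2379 = 1.37
KR-20 = (k/(k-1)) * (1 - Sum(p_i*q_i) / Var_total)
= (6/5) * (1 - 1.37/2.77)
= 1.2 * 0.5054
KR-20 = 0.6065

0.6065


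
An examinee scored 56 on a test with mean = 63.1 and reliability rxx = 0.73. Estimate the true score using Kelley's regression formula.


T_est = rxx * X + (1 - rxx) * mean
T_est = 0.73 * 56 + 0.27 * 63.1
T_est = 40.88 + 17.037
T_est = 57.917

57.917


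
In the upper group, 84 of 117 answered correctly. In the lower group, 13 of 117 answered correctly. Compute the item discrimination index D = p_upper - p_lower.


p_upper = 84/117 = 0.7179
p_lower = 13/117 = 0.1111
D = 0.7179 - 0.1111 = 0.6068

0.6068


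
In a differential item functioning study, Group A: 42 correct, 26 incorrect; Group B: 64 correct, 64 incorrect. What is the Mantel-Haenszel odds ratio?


Odds_A = 42/26 = 1.6154
Odds_B = 64/64 = 1.0
OR = Odds_A / Odds_B = 1.6154 / 1.0
Exactly, OR = (42 * 64) / (26 * 64) = 2688 / 1664
OR = 1.6154

1.6154


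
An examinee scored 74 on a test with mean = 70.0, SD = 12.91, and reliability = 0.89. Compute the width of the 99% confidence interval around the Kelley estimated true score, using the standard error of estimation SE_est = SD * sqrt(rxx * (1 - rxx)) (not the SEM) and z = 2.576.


True score estimate = 0.89*74 + 0.11*70.0 = 73.56
SE_est = SD * sqrt(rxx * (1 - rxx)) = 12.91 * sqrt(0.89 * 0.11) = 12.91 * sqrt(0.0979) = 4.039407
CI = T_est +/- z * SE_est, so width = 2 * z * SE_est = 2 * 2.576 * 4.039407
Width = 20.811

20.811


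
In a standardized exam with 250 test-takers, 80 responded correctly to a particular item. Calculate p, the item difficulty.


Item difficulty p = number correct / total examinees
p = 80 / 250
p = 0.32

0.32


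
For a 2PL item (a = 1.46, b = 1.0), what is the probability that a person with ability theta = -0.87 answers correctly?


a*(theta - b) = 1.46 * (-0.87 - 1.0) = -2.7302
exp(--2.7302) = 15.336
P = 1 / (1 + 15.336)
P = 0.0612

0.0612


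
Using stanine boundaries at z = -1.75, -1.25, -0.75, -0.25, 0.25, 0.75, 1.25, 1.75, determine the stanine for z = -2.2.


Stanine boundaries: [-1.75, -1.25, -0.75, -0.25, 0.25, 0.75, 1.25, 1.75]
z = -2.2
Check each boundary:
  z < -1.75
  z < -1.25
  z < -0.75
  z < -0.25
  z < 0.25
  z < 0.75
  z < 1.25
  z < 1.75
Highest qualifying boundary gives stanine = 1

1


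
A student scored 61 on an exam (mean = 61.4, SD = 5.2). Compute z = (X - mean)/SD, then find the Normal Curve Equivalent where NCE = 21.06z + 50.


z = (X - mean) / SD = (61 - 61.4) / 5.2
z = -0.4 / 5.2
z = -0.0769
NCE = NCE = 21.06z + 50
Carry z at full precision (z = -0.4 / 5.2) into the conversion:
NCE = 21.06 * (-0.4 / 5.2) + 50 = -8.424 / 5.2 + 50
NCE = -1.62 + 50
NCE = 48.38

48.38


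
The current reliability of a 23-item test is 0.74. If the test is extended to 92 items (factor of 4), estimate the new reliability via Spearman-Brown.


r_new = (n * rxx) / (1 + (n-1) * rxx)
r_new = (4 * 0.74) / (1 + 3 * 0.74)
r_new = 2.96 / 3.22
r_new = 0.9193

0.9193


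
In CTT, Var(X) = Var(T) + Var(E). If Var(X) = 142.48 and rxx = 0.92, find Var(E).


var_true = rxx * var_obs = 0.92 * 142.48 = 131.0816
var_error = var_obs - var_true
var_error = 142.48 - 131.0816
var_error = 11.3984

11.3984


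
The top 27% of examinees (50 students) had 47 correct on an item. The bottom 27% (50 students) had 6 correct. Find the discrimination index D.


p_upper = 47/50 = 0.94
p_lower = 6/50 = 0.12
D = 0.94 - 0.12 = 0.82

0.82


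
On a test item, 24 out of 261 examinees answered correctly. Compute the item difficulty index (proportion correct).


Item difficulty p = number correct / total examinees
p = 24 / 261
p = 0.092

0.092


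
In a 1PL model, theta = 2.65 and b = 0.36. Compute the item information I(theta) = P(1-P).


P = 1/(1+exp(-(2.65-0.36))) = 0.908
I = P*(1-P) = 0.908 * 0.092
I = 0.0835

0.0835


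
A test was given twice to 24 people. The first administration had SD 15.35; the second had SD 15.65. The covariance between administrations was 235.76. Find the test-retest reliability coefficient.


r = cov(X,Y) / (SD_X * SD_Y)
r = 235.76 / (15.35 * 15.65)
r = 235.76 / 240.2275
r = 0.9814

0.9814


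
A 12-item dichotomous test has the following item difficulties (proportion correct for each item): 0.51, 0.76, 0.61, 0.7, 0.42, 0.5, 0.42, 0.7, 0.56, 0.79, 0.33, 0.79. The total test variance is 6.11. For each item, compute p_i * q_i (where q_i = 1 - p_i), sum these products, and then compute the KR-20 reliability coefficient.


For each item, compute p_i * q_i:
  Item 1: 0.51 * 0.49 = 0.2499
  Item 2: 0.76 * 0.24 = 0.1824
  Item 3: 0.61 * 0.39 = 0.2379
  Item 4: 0.7 * 0.3 = 0.21
  Item 5: 0.42 * 0.58 = 0.2436
  Item 6: 0.5 * 0.5 = 0.25
  Item 7: 0.42 * 0.58 = 0.2436
  Item 8: 0.7 * 0.3 = 0.21
  Item 9: 0.56 * 0.44 = 0.2464
  Item 10: 0.79 * 0.21 = 0.1659
  Item 11: 0.33 * 0.67 = 0.2211
  Item 12: 0.79 * 0.21 = 0.1659
Sum(p_i * q_i) = 0.2499 + 0.1824 + 0.2379 + 0.21 + 0.2436 + 0.25 + 0.2436 + 0.21 + 0.2464 + 0.1659 + 0.2211 + 0.1659 = 2.6267
KR-20 = (k/(k-1)) * (1 - Sum(p_i*q_i) / Var_total)
= (12/11) * (1 - 2.6267/6.11)
= 1.0909 * 0.5701
KR-20 = 0.6219

0.6219


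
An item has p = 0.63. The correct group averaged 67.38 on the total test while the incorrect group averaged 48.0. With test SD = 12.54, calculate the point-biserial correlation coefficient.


q = 1 - p = 0.37
rpb = ((M1 - M0) / SD) * sqrt(p * q)
rpb = ((67.38 - 48.0) / 12.54) * sqrt(0.63 * 0.37)
rpb = 0.7462

0.7462


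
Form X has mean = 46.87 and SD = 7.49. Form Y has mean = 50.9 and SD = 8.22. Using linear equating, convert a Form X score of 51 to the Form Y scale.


slope = SD_Y / SD_X = 8.22 / 7.49 ~ 1.0975
intercept = mean_Y - slope * mean_X = 50.9 - (8.22 / 7.49) * 46.87 ~ -0.5381
Y = slope * X + intercept. To avoid rounding drift from the rounded slope/intercept, evaluate the equivalent form Y = mean_Y + SD_Y * (X - mean_X) / SD_X at full precision:
Y = 50.9 + 8.22 * (51 - 46.87) / 7.49
Y = 50.9 + 8.22 * 4.13 / 7.49
Y = 50.9 + 33.9486 / 7.49
Y = 50.9 + 4.5325
Y = 55.4325

55.4325


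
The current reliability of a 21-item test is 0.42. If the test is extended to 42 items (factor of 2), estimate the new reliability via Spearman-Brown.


r_new = (n * rxx) / (1 + (n-1) * rxx)
r_new = (2 * 0.42) / (1 + 1 * 0.42)
r_new = 0.84 / 1.42
r_new = 0.5915

0.5915


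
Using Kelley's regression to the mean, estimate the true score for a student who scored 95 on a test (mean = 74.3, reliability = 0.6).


T_est = rxx * X + (1 - rxx) * mean
T_est = 0.6 * 95 + 0.4 * 74.3
T_est = 57.0 + 29.72
T_est = 86.72

86.72


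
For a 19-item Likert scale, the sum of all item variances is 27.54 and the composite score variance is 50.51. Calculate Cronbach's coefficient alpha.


alpha = (k/(k-1)) * (1 - sum(si^2)/s_total^2)
= (19/18) * (1 - 27.54/50.51)
alpha = 0.48

0.48


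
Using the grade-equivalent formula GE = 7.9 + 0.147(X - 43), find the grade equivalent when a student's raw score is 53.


raw - median = 53 - 43 = 10
slope * diff = 0.147 * 10 = 1.47
GE = 7.9 + 1.47
GE = 9.37

9.37


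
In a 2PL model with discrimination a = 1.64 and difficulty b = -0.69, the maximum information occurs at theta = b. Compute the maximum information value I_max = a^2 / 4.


For 2PL, max info at theta = b = -0.69
I_max = a^2 / 4 = 1.64^2 / 4
= 2.6896 / 4
I_max = 0.6724

0.6724


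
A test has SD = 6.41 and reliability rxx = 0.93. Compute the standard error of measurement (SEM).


SEM = SD * sqrt(1 - rxx)
SEM = 6.41 * sqrt(1 - 0.93)
SEM = 6.41 * sqrt(0.07) = 6.41 * 0.264575
SEM = 1.6959

1.6959


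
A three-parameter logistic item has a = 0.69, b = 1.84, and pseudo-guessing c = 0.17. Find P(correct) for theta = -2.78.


logit = 0.69*(-2.78 - 1.84) = -3.1878
P* = 1/(1 + exp(--3.1878)) = 0.0396
P = 0.17 + (1 - 0.17) * 0.0396
P = 0.2029

0.2029


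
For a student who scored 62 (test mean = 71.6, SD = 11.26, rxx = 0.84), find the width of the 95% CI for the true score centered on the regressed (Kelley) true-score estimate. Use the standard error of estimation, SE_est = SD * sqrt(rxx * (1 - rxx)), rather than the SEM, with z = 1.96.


True score estimate = 0.84*62 + 0.16*71.6 = 63.536
SE_est = SD * sqrt(rxx * (1 - rxx)) = 11.26 * sqrt(0.84 * 0.16) = 11.26 * sqrt(0.1344) = 4.127984
CI = T_est +/- z * SE_est, so width = 2 * z * SE_est = 2 * 1.96 * 4.127984
Width = 16.1817

16.1817


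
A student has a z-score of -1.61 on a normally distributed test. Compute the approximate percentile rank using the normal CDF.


CDF(z) = 0.5 * (1 + erf(z/sqrt(2)))
erf(-1.1384) = -0.8926
CDF = 0.0537
Percentile rank = 0.0537 * 100 = 5.37

5.37


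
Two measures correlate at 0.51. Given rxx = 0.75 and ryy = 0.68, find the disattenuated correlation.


r_corrected = rxy / sqrt(rxx * ryy)
= 0.51 / sqrt(0.75 * 0.68)
= 0.51 / sqrt(0.51)
= 0.51 / 0.714143
r_corrected = 0.7141

0.7141


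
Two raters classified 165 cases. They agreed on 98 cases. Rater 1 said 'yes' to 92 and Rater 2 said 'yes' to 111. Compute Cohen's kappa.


P_o = 98/165 = 0.593939
P_e = (92*111 + 73*54) / 27225 = 0.51989
kappa = (P_o - P_e) / (1 - P_e)
kappa = (0.593939 - 0.51989) / (1 - 0.51989)
kappa = 0.1542

0.1542


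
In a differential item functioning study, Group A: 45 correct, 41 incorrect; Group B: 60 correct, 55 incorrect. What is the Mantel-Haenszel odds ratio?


Odds_A = 45/41 = 1.0976
Odds_B = 60/55 = 1.0909
OR = Odds_A / Odds_B = 1.0976 / 1.0909
Exactly, OR = (45 * 55) / (41 * 60) = 2475 / 2460
OR = 1.0061

1.0061


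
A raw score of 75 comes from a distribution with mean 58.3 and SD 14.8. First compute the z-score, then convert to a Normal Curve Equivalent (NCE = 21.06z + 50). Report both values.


z = (X - mean) / SD = (75 - 58.3) / 14.8
z = 16.7 / 14.8
z = 1.1284
NCE = NCE = 21.06z + 50
Carry z at full precision (z = 16.7 / 14.8) into the conversion:
NCE = 21.06 * (16.7 / 14.8) + 50 = 351.702 / 14.8 + 50
NCE = 23.7636 + 50
NCE = 73.7636

73.7636


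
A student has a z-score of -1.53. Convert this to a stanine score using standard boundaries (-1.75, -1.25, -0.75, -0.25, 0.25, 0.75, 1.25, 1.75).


Stanine boundaries: [-1.75, -1.25, -0.75, -0.25, 0.25, 0.75, 1.25, 1.75]
z = -1.53
Check each boundary:
  z >= -1.75 -> could be stanine 2
  z < -1.25
  z < -0.75
  z < -0.25
  z < 0.25
  z < 0.75
  z < 1.25
  z < 1.75
Highest qualifying boundary gives stanine = 2

2


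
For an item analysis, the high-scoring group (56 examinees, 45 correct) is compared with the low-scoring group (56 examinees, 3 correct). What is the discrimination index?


p_upper = 45/56 = 0.8036
p_lower = 3/56 = 0.0536
D = 0.8036 - 0.0536 = 0.75

0.75


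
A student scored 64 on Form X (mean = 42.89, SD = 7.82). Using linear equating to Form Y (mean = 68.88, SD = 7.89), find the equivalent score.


slope = SD_Y / SD_X = 7.89 / 7.82 ~ 1.009
intercept = mean_Y - slope * mean_X = 68.88 - (7.89 / 7.82) * 42.89 ~ 25.6061
Y = slope * X + intercept. To avoid rounding drift from the rounded slope/intercept, evaluate the equivalent form Y = mean_Y + SD_Y * (X - mean_X) / SD_X at full precision:
Y = 68.88 + 7.89 * (64 - 42.89) / 7.82
Y = 68.88 + 7.89 * 21.11 / 7.82
Y = 68.88 + 166.5579 / 7.82
Y = 68.88 + 21.299
Y = 90.179

90.179


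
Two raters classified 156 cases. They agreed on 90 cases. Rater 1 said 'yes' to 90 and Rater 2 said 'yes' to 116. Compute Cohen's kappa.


P_o = 90/156 = 0.576923
P_e = (90*116 + 66*40) / 24336 = 0.537475
kappa = (P_o - P_e) / (1 - P_e)
kappa = (0.576923 - 0.537475) / (1 - 0.537475)
kappa = 0.0853

0.0853


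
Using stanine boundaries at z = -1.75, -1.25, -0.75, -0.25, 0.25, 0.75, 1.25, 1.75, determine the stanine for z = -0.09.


Stanine boundaries: [-1.75, -1.25, -0.75, -0.25, 0.25, 0.75, 1.25, 1.75]
z = -0.09
Check each boundary:
  z >= -1.75 -> could be stanine 2
  z >= -1.25 -> could be stanine 3
  z >= -0.75 -> could be stanine 4
  z >= -0.25 -> could be stanine 5
  z < 0.25
  z < 0.75
  z < 1.25
  z < 1.75
Highest qualifying boundary gives stanine = 5

5


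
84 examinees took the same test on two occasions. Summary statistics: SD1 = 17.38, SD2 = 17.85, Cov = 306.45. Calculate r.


r = cov(X,Y) / (SD_X * SD_Y)
r = 306.45 / (17.38 * 17.85)
r = 306.45 / 310.233
r = 0.9878

0.9878


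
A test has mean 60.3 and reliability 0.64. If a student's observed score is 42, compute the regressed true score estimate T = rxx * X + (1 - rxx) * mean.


T_est = rxx * X + (1 - rxx) * mean
T_est = 0.64 * 42 + 0.36 * 60.3
T_est = 26.88 + 21.708
T_est = 48.588

48.588


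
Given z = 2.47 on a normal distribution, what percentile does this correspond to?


CDF(z) = 0.5 * (1 + erf(z/sqrt(2)))
erf(1.7466) = 0.9865
CDF = 0.9932
Percentile rank = 0.9932 * 100 = 99.32

99.32


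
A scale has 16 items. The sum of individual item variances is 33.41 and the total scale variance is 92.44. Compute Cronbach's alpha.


alpha = (k/(k-1)) * (1 - sum(si^2)/s_total^2)
= (16/15) * (1 - 33.41/92.44)
alpha = 0.6811

0.6811


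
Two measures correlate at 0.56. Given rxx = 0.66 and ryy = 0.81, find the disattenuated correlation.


r_corrected = rxy / sqrt(rxx * ryy)
= 0.56 / sqrt(0.66 * 0.81)
= 0.56 / sqrt(0.5346)
= 0.56 / 0.731163
r_corrected = 0.7659

0.7659


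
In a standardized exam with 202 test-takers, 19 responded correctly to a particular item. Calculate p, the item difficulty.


Item difficulty p = number correct / total examinees
p = 19 / 202
p = 0.0941

0.0941


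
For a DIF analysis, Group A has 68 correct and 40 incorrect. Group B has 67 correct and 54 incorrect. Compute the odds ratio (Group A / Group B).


Odds_A = 68/40 = 1.7
Odds_B = 67/54 = 1.2407
OR = Odds_A / Odds_B = 1.7 / 1.2407
Exactly, OR = (68 * 54) / (40 * 67) = 3672 / 2680
OR = 1.3701

1.3701


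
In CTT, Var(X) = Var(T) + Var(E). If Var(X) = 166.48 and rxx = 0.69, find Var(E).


var_true = rxx * var_obs = 0.69 * 166.48 = 114.8712
var_error = var_obs - var_true
var_error = 166.48 - 114.8712
var_error = 51.6088

51.6088


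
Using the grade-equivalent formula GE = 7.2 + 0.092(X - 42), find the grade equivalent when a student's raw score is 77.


raw - median = 77 - 42 = 35
slope * diff = 0.092 * 35 = 3.22
GE = 7.2 + 3.22
GE = 10.42

10.42


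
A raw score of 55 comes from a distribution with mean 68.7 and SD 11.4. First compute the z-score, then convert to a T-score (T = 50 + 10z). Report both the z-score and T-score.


z = (X - mean) / SD = (55 - 68.7) / 11.4
z = -13.7 / 11.4
z = -1.2018
T-score = T = 50 + 10z
Carry z at full precision (z = -13.7 / 11.4) into the conversion:
T-score = 50 + 10 * (-13.7 / 11.4) = 50 + -137 / 11.4
T-score = 50 + -12.0175
T-score = 37.9825

37.9825


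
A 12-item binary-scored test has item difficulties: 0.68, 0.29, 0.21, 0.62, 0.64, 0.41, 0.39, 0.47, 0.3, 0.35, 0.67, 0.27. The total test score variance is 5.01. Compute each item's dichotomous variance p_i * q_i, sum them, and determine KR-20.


For each item, compute p_i * q_i:
  Item 1: 0.68 * 0.32 = 0.2176
  Item 2: 0.29 * 0.71 = 0.2059
  Item 3: 0.21 * 0.79 = 0.1659
  Item 4: 0.62 * 0.38 = 0.2356
  Item 5: 0.64 * 0.36 = 0.2304
  Item 6: 0.41 * 0.59 = 0.2419
  Item 7: 0.39 * 0.61 = 0.2379
  Item 8: 0.47 * 0.53 = 0.2491
  Item 9: 0.3 * 0.7 = 0.21
  Item 10: 0.35 * 0.65 = 0.2275
  Item 11: 0.67 * 0.33 = 0.2211
  Item 12: 0.27 * 0.73 = 0.1971
Sum(p_i * q_i) = 0.2176 + 0.2059 + 0.1659 + 0.2356 + 0.2304 + 0.2419 + 0.2379 + 0.2491 + 0.21 + 0.2275 + 0.2211 + 0.1971 = 2.64
KR-20 = (k/(k-1)) * (1 - Sum(p_i*q_i) / Var_total)
= (12/11) * (1 - 2.64/5.01)
= 1.0909 * 0.4731
KR-20 = 0.5161

0.5161


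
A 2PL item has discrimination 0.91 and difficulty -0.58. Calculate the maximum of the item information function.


For 2PL, max info at theta = b = -0.58
I_max = a^2 / 4 = 0.91^2 / 4
= 0.8281 / 4
I_max = 0.207

0.207


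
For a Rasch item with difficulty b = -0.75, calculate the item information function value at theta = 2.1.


P = 1/(1+exp(-(2.1--0.75))) = 0.9453
I = P*(1-P) = 0.9453 * 0.0547
I = 0.0517

0.0517


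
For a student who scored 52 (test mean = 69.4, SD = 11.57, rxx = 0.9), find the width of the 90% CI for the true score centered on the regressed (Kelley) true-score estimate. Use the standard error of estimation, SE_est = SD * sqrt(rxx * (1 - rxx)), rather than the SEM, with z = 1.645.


True score estimate = 0.9*52 + 0.1*69.4 = 53.74
SE_est = SD * sqrt(rxx * (1 - rxx)) = 11.57 * sqrt(0.9 * 0.1) = 11.57 * sqrt(0.09) = 3.471
CI = T_est +/- z * SE_est, so width = 2 * z * SE_est = 2 * 1.645 * 3.471
Width = 11.4196

11.4196


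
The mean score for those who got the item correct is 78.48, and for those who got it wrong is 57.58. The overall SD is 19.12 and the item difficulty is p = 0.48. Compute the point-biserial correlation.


q = 1 - p = 0.52
rpb = ((M1 - M0) / SD) * sqrt(p * q)
rpb = ((78.48 - 57.58) / 19.12) * sqrt(0.48 * 0.52)
rpb = 0.5461

0.5461


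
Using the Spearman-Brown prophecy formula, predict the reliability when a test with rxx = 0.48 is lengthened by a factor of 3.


r_new = (n * rxx) / (1 + (n-1) * rxx)
r_new = (3 * 0.48) / (1 + 2 * 0.48)
r_new = 1.44 / 1.96
r_new = 0.7347

0.7347


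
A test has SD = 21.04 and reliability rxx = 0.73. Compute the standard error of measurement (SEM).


SEM = SD * sqrt(1 - rxx)
SEM = 21.04 * sqrt(1 - 0.73)
SEM = 21.04 * sqrt(0.27) = 21.04 * 0.519615
SEM = 10.9327

10.9327


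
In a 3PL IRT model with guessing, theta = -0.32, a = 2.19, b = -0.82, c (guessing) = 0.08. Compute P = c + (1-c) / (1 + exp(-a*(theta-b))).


logit = 2.19*(-0.32 - -0.82) = 1.095
P* = 1/(1 + exp(-1.095)) = 0.7493
P = 0.08 + (1 - 0.08) * 0.7493
P = 0.7694

0.7694


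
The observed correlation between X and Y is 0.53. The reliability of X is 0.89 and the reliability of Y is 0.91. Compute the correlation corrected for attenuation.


r_corrected = rxy / sqrt(rxx * ryy)
= 0.53 / sqrt(0.89 * 0.91)
= 0.53 / sqrt(0.8099)
= 0.53 / 0.899944
r_corrected = 0.5889

0.5889


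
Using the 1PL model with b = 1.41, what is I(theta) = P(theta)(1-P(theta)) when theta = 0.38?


P = 1/(1+exp(-(0.38-1.41))) = 0.2631
I = P*(1-P) = 0.2631 * 0.7369
I = 0.1939

0.1939


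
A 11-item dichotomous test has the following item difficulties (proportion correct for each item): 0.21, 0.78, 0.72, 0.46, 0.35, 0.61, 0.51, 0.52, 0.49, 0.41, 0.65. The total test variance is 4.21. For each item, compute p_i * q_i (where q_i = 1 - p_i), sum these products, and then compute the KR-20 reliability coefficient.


For each item, compute p_i * q_i:
  Item 1: 0.21 * 0.79 = 0.1659
  Item 2: 0.78 * 0.22 = 0.1716
  Item 3: 0.72 * 0.28 = 0.2016
  Item 4: 0.46 * 0.54 = 0.2484
  Item 5: 0.35 * 0.65 = 0.2275
  Item 6: 0.61 * 0.39 = 0.2379
  Item 7: 0.51 * 0.49 = 0.2499
  Item 8: 0.52 * 0.48 = 0.2496
  Item 9: 0.49 * 0.51 = 0.2499
  Item 10: 0.41 * 0.59 = 0.2419
  Item 11: 0.65 * 0.35 = 0.2275
Sum(p_i * q_i) = 0.1659 + 0.1716 + 0.2016 + 0.2484 + 0.2275 + 0.2379 + 0.2499 + 0.2496 + 0.2499 + 0.2419 + 0.2275 = 2.4717
KR-20 = (k/(k-1)) * (1 - Sum(p_i*q_i) / Var_total)
= (11/10) * (1 - 2.4717/4.21)
= 1.1 * 0.4129
KR-20 = 0.4542

0.4542


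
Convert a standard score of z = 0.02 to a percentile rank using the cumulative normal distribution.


CDF(z) = 0.5 * (1 + erf(z/sqrt(2)))
erf(0.0141) = 0.016
CDF = 0.508
Percentile rank = 0.508 * 100 = 50.8

50.8


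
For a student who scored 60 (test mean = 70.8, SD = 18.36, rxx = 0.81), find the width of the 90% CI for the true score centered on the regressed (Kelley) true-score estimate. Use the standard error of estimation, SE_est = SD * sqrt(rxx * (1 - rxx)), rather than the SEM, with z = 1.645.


True score estimate = 0.81*60 + 0.19*70.8 = 62.052
SE_est = SD * sqrt(rxx * (1 - rxx)) = 18.36 * sqrt(0.81 * 0.19) = 18.36 * sqrt(0.1539) = 7.202645
CI = T_est +/- z * SE_est, so width = 2 * z * SE_est = 2 * 1.645 * 7.202645
Width = 23.6967

23.6967


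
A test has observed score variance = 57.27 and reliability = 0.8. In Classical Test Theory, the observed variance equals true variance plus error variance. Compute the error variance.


var_true = rxx * var_obs = 0.8 * 57.27 = 45.816
var_error = var_obs - var_true
var_error = 57.27 - 45.816
var_error = 11.454

11.454


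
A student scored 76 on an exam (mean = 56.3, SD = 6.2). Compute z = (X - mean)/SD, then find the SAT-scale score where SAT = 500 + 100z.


z = (X - mean) / SD = (76 - 56.3) / 6.2
z = 19.7 / 6.2
z = 3.1774
SAT-scale = SAT = 500 + 100z
Carry z at full precision (z = 19.7 / 6.2) into the conversion:
SAT-scale = 500 + 100 * (19.7 / 6.2) = 500 + 1970 / 6.2
SAT-scale = 500 + 317.7419
SAT-scale = 817.7419

817.7419


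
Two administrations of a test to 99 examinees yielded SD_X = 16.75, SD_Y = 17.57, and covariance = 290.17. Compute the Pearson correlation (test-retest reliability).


r = cov(X,Y) / (SD_X * SD_Y)
r = 290.17 / (16.75 * 17.57)
r = 290.17 / 294.2975
r = 0.986

0.986


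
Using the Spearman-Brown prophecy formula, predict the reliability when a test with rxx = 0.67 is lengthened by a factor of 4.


r_new = (n * rxx) / (1 + (n-1) * rxx)
r_new = (4 * 0.67) / (1 + 3 * 0.67)
r_new = 2.68 / 3.01
r_new = 0.8904

0.8904


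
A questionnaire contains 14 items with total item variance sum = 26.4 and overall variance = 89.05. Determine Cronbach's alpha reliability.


alpha = (k/(k-1)) * (1 - sum(si^2)/s_total^2)
= (14/13) * (1 - 26.4/89.05)
alpha = 0.7577

0.7577


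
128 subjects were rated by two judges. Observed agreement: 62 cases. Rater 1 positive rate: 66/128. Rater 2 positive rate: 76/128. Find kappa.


P_o = 62/128 = 0.484375
P_e = (66*76 + 62*52) / 16384 = 0.50293
kappa = (P_o - P_e) / (1 - P_e)
kappa = (0.484375 - 0.50293) / (1 - 0.50293)
kappa = -0.0373

-0.0373


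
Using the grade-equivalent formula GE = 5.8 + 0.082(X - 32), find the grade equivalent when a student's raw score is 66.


raw - median = 66 - 32 = 34
slope * diff = 0.082 * 34 = 2.788
GE = 5.8 + 2.788
GE = 8.588

8.588


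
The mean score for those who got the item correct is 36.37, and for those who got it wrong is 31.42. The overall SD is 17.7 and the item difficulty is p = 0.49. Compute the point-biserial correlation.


q = 1 - p = 0.51
rpb = ((M1 - M0) / SD) * sqrt(p * q)
rpb = ((36.37 - 31.42) / 17.7) * sqrt(0.49 * 0.51)
rpb = 0.1398

0.1398


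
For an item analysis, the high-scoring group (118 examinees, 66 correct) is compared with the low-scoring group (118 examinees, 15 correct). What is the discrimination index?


p_upper = 66/118 = 0.5593
p_lower = 15/118 = 0.1271
D = 0.5593 - 0.1271 = 0.4322

0.4322


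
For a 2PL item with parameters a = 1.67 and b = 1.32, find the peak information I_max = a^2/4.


For 2PL, max info at theta = b = 1.32
I_max = a^2 / 4 = 1.67^2 / 4
= 2.7889 / 4
I_max = 0.6972

0.6972


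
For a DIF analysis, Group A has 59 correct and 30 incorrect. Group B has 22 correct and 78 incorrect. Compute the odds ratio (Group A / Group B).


Odds_A = 59/30 = 1.9667
Odds_B = 22/78 = 0.2821
OR = Odds_A / Odds_B = 1.9667 / 0.2821
Exactly, OR = (59 * 78) / (30 * 22) = 4602 / 660
OR = 6.9727

6.9727


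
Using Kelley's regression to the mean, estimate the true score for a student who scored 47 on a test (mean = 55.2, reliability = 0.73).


T_est = rxx * X + (1 - rxx) * mean
T_est = 0.73 * 47 + 0.27 * 55.2
T_est = 34.31 + 14.904
T_est = 49.214

49.214


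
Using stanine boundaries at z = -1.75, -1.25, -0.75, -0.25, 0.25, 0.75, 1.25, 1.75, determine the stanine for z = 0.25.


Stanine boundaries: [-1.75, -1.25, -0.75, -0.25, 0.25, 0.75, 1.25, 1.75]
z = 0.25
Check each boundary:
  z >= -1.75 -> could be stanine 2
  z >= -1.25 -> could be stanine 3
  z >= -0.75 -> could be stanine 4
  z >= -0.25 -> could be stanine 5
  z >= 0.25 -> could be stanine 6
  z < 0.75
  z < 1.25
  z < 1.75
Highest qualifying boundary gives stanine = 6

6


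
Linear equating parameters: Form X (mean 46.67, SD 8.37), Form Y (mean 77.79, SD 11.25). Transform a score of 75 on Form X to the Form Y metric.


slope = SD_Y / SD_X = 11.25 / 8.37 ~ 1.3441
intercept = mean_Y - slope * mean_X = 77.79 - (11.25 / 8.37) * 46.67 ~ 15.0615
Y = slope * X + intercept. To avoid rounding drift from the rounded slope/intercept, evaluate the equivalent form Y = mean_Y + SD_Y * (X - mean_X) / SD_X at full precision:
Y = 77.79 + 11.25 * (75 - 46.67) / 8.37
Y = 77.79 + 11.25 * 28.33 / 8.37
Y = 77.79 + 318.7125 / 8.37
Y = 77.79 + 38.078
Y = 115.868

115.868


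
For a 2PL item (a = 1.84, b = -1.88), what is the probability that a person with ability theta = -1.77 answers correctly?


a*(theta - b) = 1.84 * (-1.77 - -1.88) = 0.2024
exp(-0.2024) = 0.8168
P = 1 / (1 + 0.8168)
P = 0.5504

0.5504


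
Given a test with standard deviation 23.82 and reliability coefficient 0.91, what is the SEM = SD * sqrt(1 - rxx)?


SEM = SD * sqrt(1 - rxx)
SEM = 23.82 * sqrt(1 - 0.91)
SEM = 23.82 * sqrt(0.09) = 23.82 * 0.3
SEM = 7.146

7.146


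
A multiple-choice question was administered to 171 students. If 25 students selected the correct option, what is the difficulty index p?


Item difficulty p = number correct / total examinees
p = 25 / 171
p = 0.1462

0.1462


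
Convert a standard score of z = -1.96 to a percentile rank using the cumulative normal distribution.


CDF(z) = 0.5 * (1 + erf(z/sqrt(2)))
erf(-1.3859) = -0.95
CDF = 0.025
Percentile rank = 0.025 * 100 = 2.5

2.5


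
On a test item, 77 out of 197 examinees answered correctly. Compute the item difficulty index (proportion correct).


Item difficulty p = number correct / total examinees
p = 77 / 197
p = 0.3909

0.3909


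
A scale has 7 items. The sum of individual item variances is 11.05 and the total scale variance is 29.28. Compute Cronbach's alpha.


alpha = (k/(k-1)) * (1 - sum(si^2)/s_total^2)
= (7/6) * (1 - 11.05/29.28)
alpha = 0.7264

0.7264


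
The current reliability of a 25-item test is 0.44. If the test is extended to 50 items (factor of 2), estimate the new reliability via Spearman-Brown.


r_new = (n * rxx) / (1 + (n-1) * rxx)
r_new = (2 * 0.44) / (1 + 1 * 0.44)
r_new = 0.88 / 1.44
r_new = 0.6111

0.6111


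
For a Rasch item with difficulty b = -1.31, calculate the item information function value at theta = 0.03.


P = 1/(1+exp(-(0.03--1.31))) = 0.7925
I = P*(1-P) = 0.7925 * 0.2075
I = 0.1644

0.1644


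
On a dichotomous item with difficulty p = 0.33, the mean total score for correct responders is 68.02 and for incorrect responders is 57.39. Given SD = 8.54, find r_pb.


q = 1 - p = 0.67
rpb = ((M1 - M0) / SD) * sqrt(p * q)
rpb = ((68.02 - 57.39) / 8.54) * sqrt(0.33 * 0.67)
rpb = 0.5853

0.5853


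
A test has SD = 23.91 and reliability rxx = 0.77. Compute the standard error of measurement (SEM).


SEM = SD * sqrt(1 - rxx)
SEM = 23.91 * sqrt(1 - 0.77)
SEM = 23.91 * sqrt(0.23) = 23.91 * 0.479583
SEM = 11.4668

11.4668


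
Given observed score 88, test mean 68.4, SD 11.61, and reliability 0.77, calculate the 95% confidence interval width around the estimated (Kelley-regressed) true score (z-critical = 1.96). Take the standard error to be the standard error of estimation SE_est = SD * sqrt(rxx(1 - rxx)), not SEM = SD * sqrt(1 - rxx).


True score estimate = 0.77*88 + 0.23*68.4 = 83.492
SE_est = SD * sqrt(rxx * (1 - rxx)) = 11.61 * sqrt(0.77 * 0.23) = 11.61 * sqrt(0.1771) = 4.885865
CI = T_est +/- z * SE_est, so width = 2 * z * SE_est = 2 * 1.96 * 4.885865
Width = 19.1526

19.1526


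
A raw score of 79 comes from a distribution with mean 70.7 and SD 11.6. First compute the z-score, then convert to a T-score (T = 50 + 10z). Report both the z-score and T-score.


z = (X - mean) / SD = (79 - 70.7) / 11.6
z = 8.3 / 11.6
z = 0.7155
T-score = T = 50 + 10z
Carry z at full precision (z = 8.3 / 11.6) into the conversion:
T-score = 50 + 10 * (8.3 / 11.6) = 50 + 83 / 11.6
T-score = 50 + 7.1552
T-score = 57.1552

57.1552


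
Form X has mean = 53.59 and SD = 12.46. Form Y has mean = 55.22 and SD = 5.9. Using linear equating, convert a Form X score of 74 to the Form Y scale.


slope = SD_Y / SD_X = 5.9 / 12.46 ~ 0.4735
intercept = mean_Y - slope * mean_X = 55.22 - (5.9 / 12.46) * 53.59 ~ 29.8443
Y = slope * X + intercept. To avoid rounding drift from the rounded slope/intercept, evaluate the equivalent form Y = mean_Y + SD_Y * (X - mean_X) / SD_X at full precision:
Y = 55.22 + 5.9 * (74 - 53.59) / 12.46
Y = 55.22 + 5.9 * 20.41 / 12.46
Y = 55.22 + 120.419 / 12.46
Y = 55.22 + 9.6644
Y = 64.8844

64.8844
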